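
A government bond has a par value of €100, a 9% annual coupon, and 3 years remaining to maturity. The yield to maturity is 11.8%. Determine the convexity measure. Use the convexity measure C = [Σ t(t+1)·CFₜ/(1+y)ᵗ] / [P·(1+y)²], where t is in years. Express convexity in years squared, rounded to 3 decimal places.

8.539

With y = 0.118:
  t   CF        PV=CF/(1+0.118)^t    t·PV        t(t+1)·PV
  1         9.00         8.0501         8.0501          16.1002
  2         9.00         7.2004        14.4009          43.2026
  3       109.00        78.0012       234.0035         936.0140
  Σ                     93.2517       256.4545         995.3168
P = 93.2517.
Convexity = Σ t(t+1)·PV / [P·(1+y)²] = 995.3168 / (93.2517 × 1.249924) = 8.53927.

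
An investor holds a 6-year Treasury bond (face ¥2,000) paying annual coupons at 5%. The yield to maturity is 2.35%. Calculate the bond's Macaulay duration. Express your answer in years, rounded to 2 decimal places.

Periodic yield y = 0.0235. Discount each cash flow and weight by its year:
  t   CF        PV=CF/(1+0.0235)^t    t·PV
  1       100.00        97.7040        97.7040
  2       100.00        95.4606       190.9213
  3       100.00        93.2688       279.8064
  4       100.00        91.1273       364.5093
  5       100.00        89.0350       445.1750
  6     2,100.00     1,826.8051    10,960.8305
  Σ                  2,293.4008    12,338.9465
Price P = Σ PV = 2,293.4008.
Macaulay duration = Σ(t·PV) / P = 12,338.9465 / 2,293.4008 = 5.38020 years.

5.38 years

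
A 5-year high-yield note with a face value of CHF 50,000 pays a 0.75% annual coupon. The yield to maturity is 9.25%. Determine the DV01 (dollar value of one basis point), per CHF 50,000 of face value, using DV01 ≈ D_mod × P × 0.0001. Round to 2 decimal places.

Periodic yield y = 0.0925.
  t   CF        PV=CF/(1+0.0925)^t    t·PV
  1       375.00       343.2494       343.2494
  2       375.00       314.1871       628.3742
  3       375.00       287.5855       862.7564
  4       375.00       263.2361     1,052.9445
  5    50,375.00    32,367.4012   161,837.0060
  Σ                 33,575.6593   164,724.3305
P = 33,575.6593; D_Mac = 4.90606 yrs; D_mod = 4.49068 yrs.
DV01 ≈ 4.49068 × 33,575.6593 × 0.0001 = 15.077742.

CHF 15.08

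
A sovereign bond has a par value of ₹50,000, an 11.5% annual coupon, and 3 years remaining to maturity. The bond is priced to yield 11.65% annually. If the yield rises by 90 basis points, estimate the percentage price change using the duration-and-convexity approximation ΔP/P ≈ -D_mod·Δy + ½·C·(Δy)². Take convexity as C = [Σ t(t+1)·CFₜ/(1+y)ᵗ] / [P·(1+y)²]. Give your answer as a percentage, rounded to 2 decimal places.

-2.14%

With y = 0.1165:
  t   CF        PV=CF/(1+0.1165)^t    t·PV        t(t+1)·PV
  1     5,750.00     5,150.0224     5,150.0224      10,300.0448
  2     5,750.00     4,612.6488     9,225.2976      27,675.8928
  3    55,750.00    40,056.1025   120,168.3074     480,673.2298
  Σ                 49,818.7737   134,543.6274     518,649.1674
P = 49,818.7737; D_Mac = 2.70066 yrs; D_mod = 2.41886 yrs; C = 8.35148.
Duration effect: -2.41886 × (+0.009) = -0.021770
Convexity effect: 0.5 × 8.35148 × (0.009)² = +0.0003382
ΔP/P ≈ -0.021770 + 0.0003382 = -0.021432 = -2.1432%.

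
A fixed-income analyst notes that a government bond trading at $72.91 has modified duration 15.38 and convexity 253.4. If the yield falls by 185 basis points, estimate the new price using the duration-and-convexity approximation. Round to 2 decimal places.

$96.82

Duration effect: -D_mod·Δy = -15.38 × (-0.0185) = +0.284530
Convexity effect: ½·C·(Δy)² = 0.5 × 253.4 × (-0.0185)² = +0.043363075
ΔP/P ≈ +0.284530 + 0.043363075 = +0.327893075
New price ≈ 72.91 × (1 + 0.327893075) = 96.81668409825.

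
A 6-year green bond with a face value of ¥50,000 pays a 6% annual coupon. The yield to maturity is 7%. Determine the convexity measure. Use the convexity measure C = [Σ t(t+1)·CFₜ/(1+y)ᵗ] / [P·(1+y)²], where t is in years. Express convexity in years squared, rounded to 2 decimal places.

With y = 0.07:
  t   CF        PV=CF/(1+0.07)^t    t·PV        t(t+1)·PV
  1     3,000.00     2,803.7383     2,803.7383       5,607.4766
  2     3,000.00     2,620.3162     5,240.6324      15,721.8971
  3     3,000.00     2,448.8936     7,346.6809      29,386.7236
  4     3,000.00     2,288.6856     9,154.7425      45,773.7127
  5     3,000.00     2,138.9585    10,694.7927      64,168.7562
  6    53,000.00    35,316.1379   211,896.8272   1,483,277.7902
  Σ                 47,616.7302   247,137.4140   1,643,936.3564
P = 47,616.7302.
Convexity = Σ t(t+1)·PV / [P·(1+y)²] = 1,643,936.3564 / (47,616.7302 × 1.144900) = 30.15490.

30.15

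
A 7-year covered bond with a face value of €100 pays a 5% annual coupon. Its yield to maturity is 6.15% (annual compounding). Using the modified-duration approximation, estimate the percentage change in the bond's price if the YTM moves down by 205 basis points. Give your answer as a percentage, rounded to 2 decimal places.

+11.66%

Periodic yield y = 0.0615. Modified duration first:
  t   CF        PV=CF/(1+0.0615)^t    t·PV
  1         5.00         4.7103         4.7103
  2         5.00         4.4374         8.8748
  3         5.00         4.1803        12.5410
  4         5.00         3.9381        15.7525
  5         5.00         3.7100        18.5498
  6         5.00         3.4950        20.9701
  7       105.00        69.1432       484.0022
  Σ                     93.6143       565.4008
P = 93.6143; D_Mac = 6.03968 yrs; D_mod = 6.03968/(1+0.0615) = 5.68976 yrs.
ΔP/P ≈ -D_mod · Δy = -5.68976 × (-0.0205) = +0.116640 = +11.6640%.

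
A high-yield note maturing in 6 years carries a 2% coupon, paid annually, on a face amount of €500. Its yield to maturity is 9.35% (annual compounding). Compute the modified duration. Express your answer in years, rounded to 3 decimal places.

5.154 years

Periodic yield y = 0.0935. First find Macaulay duration:
  t   CF        PV=CF/(1+0.0935)^t    t·PV
  1        10.00         9.1449         9.1449
  2        10.00         8.3630        16.7260
  3        10.00         7.6479        22.9438
  4        10.00         6.9940        27.9759
  5        10.00         6.3960        31.9798
  6       510.00       298.3029     1,789.8173
  Σ                    336.8487     1,898.5878
P = 336.8487; Macaulay duration = 1,898.5878 / 336.8487 = 5.63632 years.
Modified duration = D_Mac / (1 + y) = 5.63632 / 1.0935 = 5.15439 years.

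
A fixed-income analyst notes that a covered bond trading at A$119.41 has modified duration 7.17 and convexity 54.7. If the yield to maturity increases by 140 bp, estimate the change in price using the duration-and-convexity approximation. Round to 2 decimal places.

Duration effect: -D_mod·Δy = -7.17 × (+0.014) = -0.100380
Convexity effect: ½·C·(Δy)² = 0.5 × 54.7 × (0.014)² = +0.0053606
ΔP/P ≈ -0.100380 + 0.0053606 = -0.0950194
ΔP ≈ 119.41 × (-0.0950194) = -11.346266554.

-A$11.35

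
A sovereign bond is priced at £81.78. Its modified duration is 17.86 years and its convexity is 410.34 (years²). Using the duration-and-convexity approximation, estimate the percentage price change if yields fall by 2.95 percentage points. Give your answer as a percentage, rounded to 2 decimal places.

+70.54%

Duration effect: -D_mod·Δy = -17.86 × (-0.0295) = +0.526870
Convexity effect: ½·C·(Δy)² = 0.5 × 410.34 × (-0.0295)² = +0.1785491925
ΔP/P ≈ +0.526870 + 0.1785491925 = +0.7054191925
= +70.54191925%.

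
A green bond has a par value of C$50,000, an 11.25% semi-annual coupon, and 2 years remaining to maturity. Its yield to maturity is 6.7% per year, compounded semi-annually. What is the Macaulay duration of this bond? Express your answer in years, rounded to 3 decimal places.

Periodic yield y = 0.0335. Discount each cash flow and weight by its period:
  t   CF        PV=CF/(1+0.0335)^t    t·PV
  1     2,812.50     2,721.3353     2,721.3353
  2     2,812.50     2,633.1256     5,266.2511
  3     2,812.50     2,547.7751     7,643.3253
  4    52,812.50    46,290.8124   185,163.2495
  Σ                 54,193.0483   200,794.1612
Price P = Σ PV = 54,193.0483.
Macaulay duration = Σ(t·PV) / P = 200,794.1612 / 54,193.0483 = 3.70516 half-year periods.
In years: 3.70516 / 2 = 1.85258 years.

1.853 years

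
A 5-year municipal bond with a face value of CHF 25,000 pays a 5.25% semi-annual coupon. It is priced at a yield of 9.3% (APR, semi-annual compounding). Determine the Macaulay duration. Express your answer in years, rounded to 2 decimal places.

4.40 years

Periodic yield y = 0.0465. Discount each cash flow and weight by its period:
  t   CF        PV=CF/(1+0.0465)^t    t·PV
  1       656.25       627.0903       627.0903
  2       656.25       599.2263     1,198.4526
  3       656.25       572.6004     1,717.8011
  4       656.25       547.1575     2,188.6301
  5       656.25       522.8452     2,614.2262
  6       656.25       499.6132     2,997.6793
  7       656.25       477.4135     3,341.8944
  8       656.25       456.2002     3,649.6015
  9       656.25       435.9295     3,923.3652
  10   25,656.25    16,285.4908   162,854.9082
  Σ                 21,023.5669   185,113.6488
Price P = Σ PV = 21,023.5669.
Macaulay duration = Σ(t·PV) / P = 185,113.6488 / 21,023.5669 = 8.80505 half-year periods.
In years: 8.80505 / 2 = 4.40253 years.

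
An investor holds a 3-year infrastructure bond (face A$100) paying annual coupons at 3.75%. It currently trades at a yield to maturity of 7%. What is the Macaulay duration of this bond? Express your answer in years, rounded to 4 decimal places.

2.8876 years

Periodic yield y = 0.07. Discount each cash flow and weight by its year:
  t   CF        PV=CF/(1+0.07)^t    t·PV
  1         3.75         3.5047         3.5047
  2         3.75         3.2754         6.5508
  3       103.75        84.6909       254.0727
  Σ                     91.4710       264.1282
Price P = Σ PV = 91.4710.
Macaulay duration = Σ(t·PV) / P = 264.1282 / 91.4710 = 2.88756 years.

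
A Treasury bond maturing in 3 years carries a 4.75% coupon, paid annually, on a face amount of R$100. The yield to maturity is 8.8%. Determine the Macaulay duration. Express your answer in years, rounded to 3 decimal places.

2.858 years

Periodic yield y = 0.088. Discount each cash flow and weight by its year:
  t   CF        PV=CF/(1+0.088)^t    t·PV
  1         4.75         4.3658         4.3658
  2         4.75         4.0127         8.0254
  3       104.75        81.3331       243.9993
  Σ                     89.7116       256.3905
Price P = Σ PV = 89.7116.
Macaulay duration = Σ(t·PV) / P = 256.3905 / 89.7116 = 2.85794 years.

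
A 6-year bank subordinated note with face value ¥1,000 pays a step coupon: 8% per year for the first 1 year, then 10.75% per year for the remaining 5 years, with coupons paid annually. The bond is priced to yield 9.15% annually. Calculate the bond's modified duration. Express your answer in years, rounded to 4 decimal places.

Periodic yield y = 0.0915. First find Macaulay duration:
  t   CF        PV=CF/(1+0.0915)^t    t·PV
  1        80.00        73.2936        73.2936
  2       107.50        90.2321       180.4642
  3       107.50        82.6680       248.0039
  4       107.50        75.7379       302.9518
  5       107.50        69.3889       346.9443
  6     1,107.50       654.9397     3,929.6380
  Σ                  1,046.2602     5,081.2958
P = 1,046.2602; Macaulay duration = 5,081.2958 / 1,046.2602 = 4.85663 years.
Modified duration = D_Mac / (1 + y) = 4.85663 / 1.0915 = 4.44950 years.

4.4495 years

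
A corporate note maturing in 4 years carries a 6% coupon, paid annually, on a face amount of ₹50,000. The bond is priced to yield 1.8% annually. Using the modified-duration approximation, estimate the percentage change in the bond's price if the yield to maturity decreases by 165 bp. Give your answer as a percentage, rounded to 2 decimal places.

Periodic yield y = 0.018. Modified duration first:
  t   CF        PV=CF/(1+0.018)^t    t·PV
  1     3,000.00     2,946.9548     2,946.9548
  2     3,000.00     2,894.8476     5,789.6951
  3     3,000.00     2,843.6616     8,530.9849
  4    53,000.00    49,349.7273   197,398.9094
  Σ                 58,035.1914   214,666.5443
P = 58,035.1914; D_Mac = 3.69890 yrs; D_mod = 3.69890/(1+0.018) = 3.63350 yrs.
ΔP/P ≈ -D_mod · Δy = -3.63350 × (-0.0165) = +0.059953 = +5.9953%.

+6.00%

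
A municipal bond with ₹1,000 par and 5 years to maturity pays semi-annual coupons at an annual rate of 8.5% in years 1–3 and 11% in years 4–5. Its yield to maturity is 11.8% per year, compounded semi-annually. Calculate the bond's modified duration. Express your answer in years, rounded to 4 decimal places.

3.8847 years

Periodic yield y = 0.059. First find Macaulay duration:
  t   CF        PV=CF/(1+0.059)^t    t·PV
  1        42.50        40.1322        40.1322
  2        42.50        37.8963        75.7926
  3        42.50        35.7850       107.3550
  4        42.50        33.7913       135.1653
  5        42.50        31.9087       159.5435
  6        42.50        30.1310       180.7858
  7        55.00        36.8206       257.7443
  8        55.00        34.7692       278.1538
  9        55.00        32.8321       295.4892
  10    1,055.00       594.6930     5,946.9304
  Σ                    908.7595     7,477.0921
P = 908.7595; Macaulay duration = 7,477.0921 / 908.7595 = 8.22780 half-year periods = 4.11390 years.
Modified duration = D_Mac / (1 + y) = 4.11390 / 1.059 = 3.88470 years.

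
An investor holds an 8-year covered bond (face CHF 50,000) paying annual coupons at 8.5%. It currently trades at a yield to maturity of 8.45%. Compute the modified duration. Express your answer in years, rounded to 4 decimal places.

Periodic yield y = 0.0845. First find Macaulay duration:
  t   CF        PV=CF/(1+0.0845)^t    t·PV
  1     4,250.00     3,918.8566     3,918.8566
  2     4,250.00     3,613.5146     7,227.0293
  3     4,250.00     3,331.9637     9,995.8911
  4     4,250.00     3,072.3501    12,289.4005
  5     4,250.00     2,832.9646    14,164.8230
  6     4,250.00     2,612.2311    15,673.3865
  7     4,250.00     2,408.6962    16,860.8737
  8    54,250.00    28,350.6677   226,805.3416
  Σ                 50,141.2447   306,935.6023
P = 50,141.2447; Macaulay duration = 306,935.6023 / 50,141.2447 = 6.12142 years.
Modified duration = D_Mac / (1 + y) = 6.12142 / 1.0845 = 5.64446 years.

5.6445 years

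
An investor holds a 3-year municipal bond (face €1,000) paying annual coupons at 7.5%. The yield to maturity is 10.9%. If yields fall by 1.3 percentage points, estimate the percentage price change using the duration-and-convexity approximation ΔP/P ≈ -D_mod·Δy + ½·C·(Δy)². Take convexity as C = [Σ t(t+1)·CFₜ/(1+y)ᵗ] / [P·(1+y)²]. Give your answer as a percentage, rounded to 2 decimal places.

With y = 0.109:
  t   CF        PV=CF/(1+0.109)^t    t·PV        t(t+1)·PV
  1        75.00        67.6285        67.6285         135.2570
  2        75.00        60.9815       121.9630         365.8891
  3     1,075.00       788.1590     2,364.4769       9,457.9077
  Σ                    916.7690     2,554.0684       9,959.0538
P = 916.7690; D_Mac = 2.78595 yrs; D_mod = 2.51212 yrs; C = 8.83273.
Duration effect: -2.51212 × (-0.013) = +0.032658
Convexity effect: 0.5 × 8.83273 × (-0.013)² = +0.0007464
ΔP/P ≈ +0.032658 + 0.0007464 = +0.033404 = +3.3404%.

+3.34%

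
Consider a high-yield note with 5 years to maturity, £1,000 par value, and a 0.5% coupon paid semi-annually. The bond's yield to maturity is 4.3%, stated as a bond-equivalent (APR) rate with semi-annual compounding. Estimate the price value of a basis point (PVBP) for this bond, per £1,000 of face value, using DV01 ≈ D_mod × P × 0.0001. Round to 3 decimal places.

Periodic yield y = 0.0215.
  t   CF        PV=CF/(1+0.0215)^t    t·PV
  1         2.50         2.4474         2.4474
  2         2.50         2.3959         4.7917
  3         2.50         2.3454         7.0363
  4         2.50         2.2961         9.1843
  5         2.50         2.2478        11.2388
  6         2.50         2.2004        13.2026
  7         2.50         2.1541        15.0789
  8         2.50         2.1088        16.8703
  9         2.50         2.0644        18.5796
  10    1,002.50       810.4023     8,104.0231
  Σ                    830.6626     8,202.4531
P = 830.6626; D_Mac = 9.87459 half-year periods = 4.93730 yrs; D_mod = 4.83338 yrs.
DV01 ≈ 4.83338 × 830.6626 × 0.0001 = 0.401491.

£0.401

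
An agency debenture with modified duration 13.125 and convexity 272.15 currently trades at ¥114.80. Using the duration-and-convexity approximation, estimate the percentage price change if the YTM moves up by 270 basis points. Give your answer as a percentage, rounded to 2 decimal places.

-25.52%

Duration effect: -D_mod·Δy = -13.125 × (+0.027) = -0.354375
Convexity effect: ½·C·(Δy)² = 0.5 × 272.15 × (0.027)² = +0.099198675
ΔP/P ≈ -0.354375 + 0.099198675 = -0.255176325
= -25.5176325%.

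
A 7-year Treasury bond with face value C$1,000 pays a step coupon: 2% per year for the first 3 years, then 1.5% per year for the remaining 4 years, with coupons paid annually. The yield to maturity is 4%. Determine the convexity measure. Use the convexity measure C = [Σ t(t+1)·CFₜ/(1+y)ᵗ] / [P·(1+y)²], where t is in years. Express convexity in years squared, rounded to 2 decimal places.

With y = 0.04:
  t   CF        PV=CF/(1+0.04)^t    t·PV        t(t+1)·PV
  1        20.00        19.2308        19.2308          38.4615
  2        20.00        18.4911        36.9822         110.9467
  3        20.00        17.7799        53.3398         213.3591
  4        15.00        12.8221        51.2883         256.4413
  5        15.00        12.3289        61.6445         369.8672
  6        15.00        11.8547        71.1283         497.8982
  7     1,015.00       771.3166     5,399.2161      43,193.7285
  Σ                    863.8241     5,692.8300      44,680.7025
P = 863.8241.
Convexity = Σ t(t+1)·PV / [P·(1+y)²] = 44,680.7025 / (863.8241 × 1.081600) = 47.82203.

47.82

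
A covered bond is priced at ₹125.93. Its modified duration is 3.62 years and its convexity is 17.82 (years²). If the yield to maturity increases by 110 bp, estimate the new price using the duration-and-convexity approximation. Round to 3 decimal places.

Duration effect: -D_mod·Δy = -3.62 × (+0.011) = -0.039820
Convexity effect: ½·C·(Δy)² = 0.5 × 17.82 × (0.011)² = +0.00107811
ΔP/P ≈ -0.039820 + 0.00107811 = -0.03874189
New price ≈ 125.93 × (1 - 0.03874189) = 121.0512337923.

₹121.051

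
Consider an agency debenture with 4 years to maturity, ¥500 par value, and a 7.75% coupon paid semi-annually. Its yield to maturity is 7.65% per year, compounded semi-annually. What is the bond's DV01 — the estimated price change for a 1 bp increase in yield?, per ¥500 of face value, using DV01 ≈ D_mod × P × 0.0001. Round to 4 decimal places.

¥0.1699

Periodic yield y = 0.03825.
  t   CF        PV=CF/(1+0.03825)^t    t·PV
  1       19.375        18.6612        18.6612
  2       19.375        17.9737        35.9474
  3       19.375        17.3115        51.9346
  4       19.375        16.6738        66.6951
  5       19.375        16.0595        80.2975
  6       19.375        15.4679        92.8071
  7       19.375        14.8980       104.2860
  8      519.375       384.6498     3,077.1985
  Σ                    501.6954     3,527.8275
P = 501.6954; D_Mac = 7.03181 half-year periods = 3.51591 yrs; D_mod = 3.38638 yrs.
DV01 ≈ 3.38638 × 501.6954 × 0.0001 = 0.169893.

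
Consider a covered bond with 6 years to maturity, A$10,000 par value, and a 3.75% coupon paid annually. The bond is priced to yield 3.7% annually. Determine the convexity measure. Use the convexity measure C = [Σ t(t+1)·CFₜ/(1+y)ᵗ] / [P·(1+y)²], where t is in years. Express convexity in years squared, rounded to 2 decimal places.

With y = 0.037:
  t   CF        PV=CF/(1+0.037)^t    t·PV        t(t+1)·PV
  1       375.00       361.6201       361.6201         723.2401
  2       375.00       348.7175       697.4350       2,092.3051
  3       375.00       336.2753     1,008.8260       4,035.3039
  4       375.00       324.2771     1,297.1083       6,485.5414
  5       375.00       312.7069     1,563.5346       9,381.2075
  6    10,375.00     8,342.8717    50,057.2304     350,400.6131
  Σ                 10,026.4686    54,985.7544     373,118.2111
P = 10,026.4686.
Convexity = Σ t(t+1)·PV / [P·(1+y)²] = 373,118.2111 / (10,026.4686 × 1.075369) = 34.60517.

34.61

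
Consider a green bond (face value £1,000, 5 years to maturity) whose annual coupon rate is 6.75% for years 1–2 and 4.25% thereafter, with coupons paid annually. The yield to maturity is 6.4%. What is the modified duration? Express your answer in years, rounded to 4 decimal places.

Periodic yield y = 0.064. First find Macaulay duration:
  t   CF        PV=CF/(1+0.064)^t    t·PV
  1        67.50        63.4398        63.4398
  2        67.50        59.6239       119.2478
  3        42.50        35.2829       105.8486
  4        42.50        33.1606       132.6424
  5     1,042.50       764.4832     3,822.4158
  Σ                    955.9904     4,243.5945
P = 955.9904; Macaulay duration = 4,243.5945 / 955.9904 = 4.43895 years.
Modified duration = D_Mac / (1 + y) = 4.43895 / 1.064 = 4.17195 years.

4.1719 years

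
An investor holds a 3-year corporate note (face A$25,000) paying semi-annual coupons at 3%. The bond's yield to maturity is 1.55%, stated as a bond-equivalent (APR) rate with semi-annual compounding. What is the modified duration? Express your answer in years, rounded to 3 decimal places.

Periodic yield y = 0.00775. First find Macaulay duration:
  t   CF        PV=CF/(1+0.00775)^t    t·PV
  1       375.00       372.1161       372.1161
  2       375.00       369.2544       738.5088
  3       375.00       366.4147     1,099.2440
  4       375.00       363.5968     1,454.3872
  5       375.00       360.8006     1,804.0029
  6    25,375.00    24,226.4182   145,358.5093
  Σ                 26,058.6007   150,826.7682
P = 26,058.6007; Macaulay duration = 150,826.7682 / 26,058.6007 = 5.78798 half-year periods = 2.89399 years.
Modified duration = D_Mac / (1 + y) = 2.89399 / 1.00775 = 2.87174 years.

2.872 years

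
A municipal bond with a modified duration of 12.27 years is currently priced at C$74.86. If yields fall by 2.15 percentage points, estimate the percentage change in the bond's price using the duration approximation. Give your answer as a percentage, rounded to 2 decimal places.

Duration approximation: ΔP/P ≈ -D_mod · Δy = -12.27 × (-0.0215) = +0.263805.
As a percentage: +26.3805%.

+26.38%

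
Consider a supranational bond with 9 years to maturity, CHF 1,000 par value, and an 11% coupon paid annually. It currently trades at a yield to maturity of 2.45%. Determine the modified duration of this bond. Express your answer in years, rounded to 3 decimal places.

Periodic yield y = 0.0245. First find Macaulay duration:
  t   CF        PV=CF/(1+0.0245)^t    t·PV
  1       110.00       107.3694       107.3694
  2       110.00       104.8018       209.6036
  3       110.00       102.2956       306.8867
  4       110.00        99.8493       399.3970
  5       110.00        97.4615       487.3073
  6       110.00        95.1307       570.7845
  7       110.00        92.8558       649.9905
  8       110.00        90.6352       725.0817
  9     1,110.00       892.7201     8,034.4809
  Σ                  1,683.1194    11,490.9016
P = 1,683.1194; Macaulay duration = 11,490.9016 / 1,683.1194 = 6.82715 years.
Modified duration = D_Mac / (1 + y) = 6.82715 / 1.0245 = 6.66388 years.

6.664 years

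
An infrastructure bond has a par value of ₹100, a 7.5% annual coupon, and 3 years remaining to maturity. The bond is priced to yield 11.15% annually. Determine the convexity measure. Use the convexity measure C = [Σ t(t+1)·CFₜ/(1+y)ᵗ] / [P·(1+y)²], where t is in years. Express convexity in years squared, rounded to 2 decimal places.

With y = 0.1115:
  t   CF        PV=CF/(1+0.1115)^t    t·PV        t(t+1)·PV
  1         7.50         6.7476         6.7476          13.4953
  2         7.50         6.0707        12.1415          36.4245
  3       107.50        78.2853       234.8558         939.4233
  Σ                     91.1037       253.7450         989.3430
P = 91.1037.
Convexity = Σ t(t+1)·PV / [P·(1+y)²] = 989.3430 / (91.1037 × 1.235432) = 8.79007.

8.79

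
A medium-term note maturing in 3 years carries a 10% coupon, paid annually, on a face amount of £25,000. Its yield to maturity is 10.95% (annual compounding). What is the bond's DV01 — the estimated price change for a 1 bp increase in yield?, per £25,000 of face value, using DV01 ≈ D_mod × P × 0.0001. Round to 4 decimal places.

Periodic yield y = 0.1095.
  t   CF        PV=CF/(1+0.1095)^t    t·PV
  1     2,500.00     2,253.2672     2,253.2672
  2     2,500.00     2,030.8853     4,061.7706
  3    27,500.00    20,134.9601    60,404.8804
  Σ                 24,419.1127    66,719.9182
P = 24,419.1127; D_Mac = 2.73228 yrs; D_mod = 2.46263 yrs.
DV01 ≈ 2.46263 × 24,419.1127 × 0.0001 = 6.013512.

£6.0135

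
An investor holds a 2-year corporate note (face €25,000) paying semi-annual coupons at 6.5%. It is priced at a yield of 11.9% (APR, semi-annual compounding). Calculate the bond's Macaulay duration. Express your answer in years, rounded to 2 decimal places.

1.90 years

Periodic yield y = 0.0595. Discount each cash flow and weight by its period:
  t   CF        PV=CF/(1+0.0595)^t    t·PV
  1       812.50       766.8712       766.8712
  2       812.50       723.8048     1,447.6096
  3       812.50       683.1569     2,049.4708
  4    25,812.50    20,484.5404    81,938.1617
  Σ                 22,658.3733    86,202.1132
Price P = Σ PV = 22,658.3733.
Macaulay duration = Σ(t·PV) / P = 86,202.1132 / 22,658.3733 = 3.80443 half-year periods.
In years: 3.80443 / 2 = 1.90221 years.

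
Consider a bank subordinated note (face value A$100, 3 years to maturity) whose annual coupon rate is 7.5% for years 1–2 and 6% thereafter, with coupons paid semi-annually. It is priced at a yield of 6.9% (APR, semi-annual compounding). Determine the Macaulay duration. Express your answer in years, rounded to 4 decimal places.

2.7440 years

Periodic yield y = 0.0345. Discount each cash flow and weight by its period:
  t   CF        PV=CF/(1+0.0345)^t    t·PV
  1         3.75         3.6249         3.6249
  2         3.75         3.5040         7.0081
  3         3.75         3.3872        10.1616
  4         3.75         3.2742        13.0969
  5         3.00         2.5320        12.6601
  6       103.00        84.0338       504.2031
  Σ                    100.3563       550.7548
Price P = Σ PV = 100.3563.
Macaulay duration = Σ(t·PV) / P = 550.7548 / 100.3563 = 5.48799 half-year periods.
In years: 5.48799 / 2 = 2.74400 years.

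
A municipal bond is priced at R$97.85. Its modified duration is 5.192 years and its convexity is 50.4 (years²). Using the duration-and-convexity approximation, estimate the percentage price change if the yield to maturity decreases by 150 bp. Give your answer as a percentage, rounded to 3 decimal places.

+8.355%

Duration effect: -D_mod·Δy = -5.192 × (-0.015) = +0.077880
Convexity effect: ½·C·(Δy)² = 0.5 × 50.4 × (-0.015)² = +0.0056700
ΔP/P ≈ +0.077880 + 0.0056700 = +0.083550
= +8.3550%.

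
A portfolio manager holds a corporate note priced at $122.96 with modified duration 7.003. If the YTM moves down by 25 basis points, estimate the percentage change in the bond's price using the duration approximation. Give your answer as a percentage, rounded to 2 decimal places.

+1.75%

Duration approximation: ΔP/P ≈ -D_mod · Δy = -7.003 × (-0.0025) = +0.0175075.
As a percentage: +1.75075%.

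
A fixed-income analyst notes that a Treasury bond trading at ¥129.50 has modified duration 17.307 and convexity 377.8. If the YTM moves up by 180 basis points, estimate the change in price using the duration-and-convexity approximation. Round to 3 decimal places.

-¥32.417

Duration effect: -D_mod·Δy = -17.307 × (+0.018) = -0.311526
Convexity effect: ½·C·(Δy)² = 0.5 × 377.8 × (0.018)² = +0.0612036
ΔP/P ≈ -0.311526 + 0.0612036 = -0.2503224
ΔP ≈ 129.50 × (-0.2503224) = -32.4167508.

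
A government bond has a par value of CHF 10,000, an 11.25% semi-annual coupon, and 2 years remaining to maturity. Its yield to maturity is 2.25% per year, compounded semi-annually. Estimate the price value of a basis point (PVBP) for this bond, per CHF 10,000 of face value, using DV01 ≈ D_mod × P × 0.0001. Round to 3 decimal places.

CHF 2.160

Periodic yield y = 0.01125.
  t   CF        PV=CF/(1+0.01125)^t    t·PV
  1       562.50       556.2423       556.2423
  2       562.50       550.0542     1,100.1083
  3       562.50       543.9349     1,631.8047
  4    10,562.50    10,100.2607    40,401.0428
  Σ                 11,750.4920    43,689.1981
P = 11,750.4920; D_Mac = 3.71807 half-year periods = 1.85904 yrs; D_mod = 1.83836 yrs.
DV01 ≈ 1.83836 × 11,750.4920 × 0.0001 = 2.160158.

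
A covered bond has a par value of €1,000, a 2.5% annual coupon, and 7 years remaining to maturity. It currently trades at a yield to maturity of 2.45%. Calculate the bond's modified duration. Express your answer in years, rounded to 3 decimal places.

Periodic yield y = 0.0245. First find Macaulay duration:
  t   CF        PV=CF/(1+0.0245)^t    t·PV
  1        25.00        24.4021        24.4021
  2        25.00        23.8186        47.6372
  3        25.00        23.2490        69.7470
  4        25.00        22.6930        90.7721
  5        25.00        22.1503       110.7516
  6        25.00        21.6206       129.7237
  7     1,025.00       865.2470     6,056.7293
  Σ                  1,003.1807     6,529.7631
P = 1,003.1807; Macaulay duration = 6,529.7631 / 1,003.1807 = 6.50906 years.
Modified duration = D_Mac / (1 + y) = 6.50906 / 1.0245 = 6.35340 years.

6.353 years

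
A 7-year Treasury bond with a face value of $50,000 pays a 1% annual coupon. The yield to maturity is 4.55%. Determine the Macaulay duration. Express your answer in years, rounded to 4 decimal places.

6.7638 years

Periodic yield y = 0.0455. Discount each cash flow and weight by its year:
  t   CF        PV=CF/(1+0.0455)^t    t·PV
  1       500.00       478.2401       478.2401
  2       500.00       457.4271       914.8543
  3       500.00       437.5200     1,312.5599
  4       500.00       418.4792     1,673.9167
  5       500.00       400.2670     2,001.3351
  6       500.00       382.8475     2,297.0848
  7    50,500.00    36,984.7867   258,893.5067
  Σ                 39,559.5676   267,571.4977
Price P = Σ PV = 39,559.5676.
Macaulay duration = Σ(t·PV) / P = 267,571.4977 / 39,559.5676 = 6.76376 years.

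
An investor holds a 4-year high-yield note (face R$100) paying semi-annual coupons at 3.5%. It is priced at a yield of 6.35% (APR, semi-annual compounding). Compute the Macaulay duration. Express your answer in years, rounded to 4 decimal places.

3.7520 years

Periodic yield y = 0.03175. Discount each cash flow and weight by its period:
  t   CF        PV=CF/(1+0.03175)^t    t·PV
  1         1.75         1.6961         1.6961
  2         1.75         1.6440         3.2879
  3         1.75         1.5934         4.7801
  4         1.75         1.5443         6.1773
  5         1.75         1.4968         7.4840
  6         1.75         1.4507         8.7045
  7         1.75         1.4061         9.8427
  8       101.75        79.2389       633.9114
  Σ                     90.0704       675.8841
Price P = Σ PV = 90.0704.
Macaulay duration = Σ(t·PV) / P = 675.8841 / 90.0704 = 7.50396 half-year periods.
In years: 7.50396 / 2 = 3.75198 years.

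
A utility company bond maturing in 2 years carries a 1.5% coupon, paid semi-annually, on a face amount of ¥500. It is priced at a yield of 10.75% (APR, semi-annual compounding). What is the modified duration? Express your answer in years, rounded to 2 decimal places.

1.87 years

Periodic yield y = 0.05375. First find Macaulay duration:
  t   CF        PV=CF/(1+0.05375)^t    t·PV
  1         3.75         3.5587         3.5587
  2         3.75         3.3772         6.7544
  3         3.75         3.2049         9.6148
  4       503.75       408.5683     1,634.2734
  Σ                    418.7092     1,654.2013
P = 418.7092; Macaulay duration = 1,654.2013 / 418.7092 = 3.95072 half-year periods = 1.97536 years.
Modified duration = D_Mac / (1 + y) = 1.97536 / 1.05375 = 1.87460 years.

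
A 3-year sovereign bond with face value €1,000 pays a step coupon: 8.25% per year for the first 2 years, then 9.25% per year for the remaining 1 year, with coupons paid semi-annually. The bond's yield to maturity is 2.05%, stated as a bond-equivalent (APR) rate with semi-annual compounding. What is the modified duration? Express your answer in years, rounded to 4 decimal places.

2.7161 years

Periodic yield y = 0.01025. First find Macaulay duration:
  t   CF        PV=CF/(1+0.01025)^t    t·PV
  1        41.25        40.8315        40.8315
  2        41.25        40.4172        80.8344
  3        41.25        40.0071       120.0214
  4        41.25        39.6012       158.4049
  5        46.25        43.9509       219.7543
  6     1,046.25       984.1523     5,904.9139
  Σ                  1,188.9602     6,524.7603
P = 1,188.9602; Macaulay duration = 6,524.7603 / 1,188.9602 = 5.48779 half-year periods = 2.74389 years.
Modified duration = D_Mac / (1 + y) = 2.74389 / 1.01025 = 2.71605 years.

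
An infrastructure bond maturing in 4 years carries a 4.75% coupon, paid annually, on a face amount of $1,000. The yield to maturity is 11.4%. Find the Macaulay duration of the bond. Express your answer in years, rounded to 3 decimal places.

3.700 years

Periodic yield y = 0.114. Discount each cash flow and weight by its year:
  t   CF        PV=CF/(1+0.114)^t    t·PV
  1        47.50        42.6391        42.6391
  2        47.50        38.2757        76.5514
  3        47.50        34.3588       103.0764
  4     1,047.50       680.1634     2,720.6537
  Σ                    795.4371     2,942.9206
Price P = Σ PV = 795.4371.
Macaulay duration = Σ(t·PV) / P = 2,942.9206 / 795.4371 = 3.69975 years.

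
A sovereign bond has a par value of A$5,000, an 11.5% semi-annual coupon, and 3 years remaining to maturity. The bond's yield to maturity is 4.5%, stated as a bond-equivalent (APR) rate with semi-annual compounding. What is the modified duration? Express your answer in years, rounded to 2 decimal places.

Periodic yield y = 0.0225. First find Macaulay duration:
  t   CF        PV=CF/(1+0.0225)^t    t·PV
  1       287.50       281.1736       281.1736
  2       287.50       274.9864       549.9728
  3       287.50       268.9354       806.8061
  4       287.50       263.0175     1,052.0698
  5       287.50       257.2298     1,286.1490
  6     5,287.50     4,626.6908    27,760.1450
  Σ                  5,972.0334    31,736.3163
P = 5,972.0334; Macaulay duration = 31,736.3163 / 5,972.0334 = 5.31416 half-year periods = 2.65708 years.
Modified duration = D_Mac / (1 + y) = 2.65708 / 1.0225 = 2.59861 years.

2.60 years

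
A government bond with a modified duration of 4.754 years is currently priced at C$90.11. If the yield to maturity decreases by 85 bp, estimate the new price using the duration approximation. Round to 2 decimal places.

C$93.75

Duration approximation: ΔP/P ≈ -D_mod · Δy = -4.754 × (-0.0085) = +0.040409.
New price ≈ 90.11 × (1 + 0.040409) = 93.75125499.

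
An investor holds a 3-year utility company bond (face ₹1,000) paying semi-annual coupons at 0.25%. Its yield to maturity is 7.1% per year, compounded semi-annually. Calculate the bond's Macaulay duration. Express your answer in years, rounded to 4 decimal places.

Periodic yield y = 0.0355. Discount each cash flow and weight by its period:
  t   CF        PV=CF/(1+0.0355)^t    t·PV
  1         1.25         1.2071         1.2071
  2         1.25         1.1658         2.3315
  3         1.25         1.1258         3.3774
  4         1.25         1.0872         4.3488
  5         1.25         1.0499         5.2496
  6     1,001.25       812.1606     4,872.9635
  Σ                    817.7964     4,889.4780
Price P = Σ PV = 817.7964.
Macaulay duration = Σ(t·PV) / P = 4,889.4780 / 817.7964 = 5.97884 half-year periods.
In years: 5.97884 / 2 = 2.98942 years.

2.9894 years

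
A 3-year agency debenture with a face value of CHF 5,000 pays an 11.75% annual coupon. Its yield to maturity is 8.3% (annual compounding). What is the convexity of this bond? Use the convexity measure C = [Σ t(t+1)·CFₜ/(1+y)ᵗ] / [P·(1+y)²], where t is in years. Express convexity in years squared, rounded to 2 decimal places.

With y = 0.083:
  t   CF        PV=CF/(1+0.083)^t    t·PV        t(t+1)·PV
  1       587.50       542.4746       542.4746       1,084.9492
  2       587.50       500.8999     1,001.7998       3,005.3995
  3     5,587.50     4,398.7792    13,196.3377      52,785.3508
  Σ                  5,442.1538    14,740.6121      56,875.6995
P = 5,442.1538.
Convexity = Σ t(t+1)·PV / [P·(1+y)²] = 56,875.6995 / (5,442.1538 × 1.172889) = 8.91044.

8.91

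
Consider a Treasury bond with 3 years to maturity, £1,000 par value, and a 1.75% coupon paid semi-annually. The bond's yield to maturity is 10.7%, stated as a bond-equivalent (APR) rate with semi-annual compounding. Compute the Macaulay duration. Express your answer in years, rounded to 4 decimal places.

Periodic yield y = 0.0535. Discount each cash flow and weight by its period:
  t   CF        PV=CF/(1+0.0535)^t    t·PV
  1         8.75         8.3056         8.3056
  2         8.75         7.8839        15.7677
  3         8.75         7.4835        22.4505
  4         8.75         7.1035        28.4138
  5         8.75         6.7427        33.7136
  6     1,008.75       737.8640     4,427.1839
  Σ                    775.3832     4,535.8352
Price P = Σ PV = 775.3832.
Macaulay duration = Σ(t·PV) / P = 4,535.8352 / 775.3832 = 5.84980 half-year periods.
In years: 5.84980 / 2 = 2.92490 years.

2.9249 years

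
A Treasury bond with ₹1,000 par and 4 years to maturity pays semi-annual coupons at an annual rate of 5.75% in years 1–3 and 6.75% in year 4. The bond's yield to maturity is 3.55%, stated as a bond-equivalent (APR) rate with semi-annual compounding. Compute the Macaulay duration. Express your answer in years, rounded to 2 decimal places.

Periodic yield y = 0.01775. Discount each cash flow and weight by its period:
  t   CF        PV=CF/(1+0.01775)^t    t·PV
  1        28.75        28.2486        28.2486
  2        28.75        27.7559        55.5118
  3        28.75        27.2718        81.8155
  4        28.75        26.7962       107.1848
  5        28.75        26.3289       131.6444
  6        28.75        25.8697       155.2181
  7        33.75        29.8391       208.8738
  8     1,033.75       898.0213     7,184.1703
  Σ                  1,090.1315     7,952.6675
Price P = Σ PV = 1,090.1315.
Macaulay duration = Σ(t·PV) / P = 7,952.6675 / 1,090.1315 = 7.29514 half-year periods.
In years: 7.29514 / 2 = 3.64757 years.

3.65 years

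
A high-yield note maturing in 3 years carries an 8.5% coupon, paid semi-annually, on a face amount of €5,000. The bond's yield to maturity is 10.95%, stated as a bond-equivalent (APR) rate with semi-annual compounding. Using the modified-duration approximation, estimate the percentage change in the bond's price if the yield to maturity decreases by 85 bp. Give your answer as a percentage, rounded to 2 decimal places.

+2.18%

Periodic yield y = 0.05475. Modified duration first:
  t   CF        PV=CF/(1+0.05475)^t    t·PV
  1       212.50       201.4695       201.4695
  2       212.50       191.0117       382.0233
  3       212.50       181.0966       543.2898
  4       212.50       171.6962       686.7850
  5       212.50       162.7838       813.9192
  6     5,212.50     3,785.7233    22,714.3396
  Σ                  4,693.7811    25,341.8264
P = 4,693.7811; D_Mac = 5.39902 half-year periods = 2.69951 yrs; D_mod = 2.69951/(1+0.05475) = 2.55938 yrs.
ΔP/P ≈ -D_mod · Δy = -2.55938 × (-0.0085) = +0.021755 = +2.1755%.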